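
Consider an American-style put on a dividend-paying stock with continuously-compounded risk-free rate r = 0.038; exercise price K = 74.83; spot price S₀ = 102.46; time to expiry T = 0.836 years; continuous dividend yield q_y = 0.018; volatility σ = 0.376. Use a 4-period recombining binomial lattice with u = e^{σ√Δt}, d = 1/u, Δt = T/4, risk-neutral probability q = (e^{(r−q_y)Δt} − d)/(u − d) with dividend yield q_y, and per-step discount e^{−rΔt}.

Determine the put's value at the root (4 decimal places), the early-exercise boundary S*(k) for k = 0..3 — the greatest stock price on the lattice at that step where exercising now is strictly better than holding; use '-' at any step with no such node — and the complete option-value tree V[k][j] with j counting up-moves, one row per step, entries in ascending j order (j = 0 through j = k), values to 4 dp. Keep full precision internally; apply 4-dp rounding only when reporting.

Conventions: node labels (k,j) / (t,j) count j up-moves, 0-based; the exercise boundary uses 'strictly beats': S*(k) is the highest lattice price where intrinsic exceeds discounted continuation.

price = 2.4370
boundary = - - - 61.1782
tree:
2.4370
4.3471 0.3179
7.7221 0.6038 0.0000
13.6518 1.1467 0.0000 0.0000
23.3138 2.1778 0.0000 0.0000 0.0000

params: Δt=0.20900 u=1.18755 d=0.84207 q=0.46926 e^(-rΔt)=0.99209
t_4 payoffs: 23.3138 2.1778 0.0000 0.0000 0.0000
t_3: node(3,0) S=61.1782 payoff=13.6518 vs cont=13.2896 → 13.6518 [stop]  node(3,1) S=86.2783 payoff=0.0000 vs cont=1.1467 → 1.1467 [wait]  node(3,2) S=121.6766 payoff=0.0000 vs cont=0.0000 → 0.0000 [wait]  node(3,3) S=171.5980 payoff=0.0000 vs cont=0.0000 → 0.0000 [wait]  ⇒ S*(3)=61.1782
t_2: node(2,0) S=72.6522 payoff=2.1778 vs cont=7.7221 → 7.7221 [wait]  node(2,1) S=102.4600 payoff=0.0000 vs cont=0.6038 → 0.6038 [wait]  node(2,2) S=144.4973 payoff=0.0000 vs cont=0.0000 → 0.0000 [wait]  ⇒ S*(2)=-
t_1: node(1,0) S=86.2783 payoff=0.0000 vs cont=4.3471 → 4.3471 [wait]  node(1,1) S=121.6766 payoff=0.0000 vs cont=0.3179 → 0.3179 [wait]  ⇒ S*(1)=-
t_0: node(0,0) S=102.4600 payoff=0.0000 vs cont=2.4370 → 2.4370 [wait]  ⇒ S*(0)=-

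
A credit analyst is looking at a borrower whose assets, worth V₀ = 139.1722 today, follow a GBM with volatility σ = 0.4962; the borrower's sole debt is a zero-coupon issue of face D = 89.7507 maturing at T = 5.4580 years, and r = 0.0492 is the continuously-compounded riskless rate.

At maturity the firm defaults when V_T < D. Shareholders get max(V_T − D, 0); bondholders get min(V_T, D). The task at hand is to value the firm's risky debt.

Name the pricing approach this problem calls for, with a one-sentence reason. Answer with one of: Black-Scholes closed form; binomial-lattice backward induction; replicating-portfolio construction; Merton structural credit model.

Key observation: assets follow a GBM and default happens iff V_T < 89.7507; valuing claims on that split (equity as a call, risky debt as the residual) is the structural model's definition.

framework: Merton structural credit model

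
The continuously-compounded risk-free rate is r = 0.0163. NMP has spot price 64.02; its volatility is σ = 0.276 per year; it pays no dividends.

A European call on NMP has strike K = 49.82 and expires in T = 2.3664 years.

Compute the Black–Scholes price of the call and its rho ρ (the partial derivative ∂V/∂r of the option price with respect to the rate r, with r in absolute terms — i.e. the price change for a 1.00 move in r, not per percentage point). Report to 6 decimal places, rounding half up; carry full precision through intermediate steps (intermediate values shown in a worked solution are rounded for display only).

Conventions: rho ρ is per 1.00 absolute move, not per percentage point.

price = 19.508643
ρ = 77.196386

σ√T = 0.276·√2.3664 = 0.424574
d₁ = (ln(S/K) + (r+σ²/2)T) / (σ√T) = (ln(64.02/49.82) + (0.0163+0.276²/2)·2.3664) / 0.424574 = (0.250779 + 0.128704) / 0.424574 = 0.893797
d₂ = d₁ − σ√T = 0.893797 − 0.424574 = 0.469223
e^{−rT} = 0.962162
N(d₁) = 0.814285,  N(d₂) = 0.680545
Call price V = S·N(d₁) − K·e^{−rT}·N(d₂) = 52.130510 − 32.621867 = 19.508643
ρ = K·T·e^{−rT}·N(d₂) = 77.196386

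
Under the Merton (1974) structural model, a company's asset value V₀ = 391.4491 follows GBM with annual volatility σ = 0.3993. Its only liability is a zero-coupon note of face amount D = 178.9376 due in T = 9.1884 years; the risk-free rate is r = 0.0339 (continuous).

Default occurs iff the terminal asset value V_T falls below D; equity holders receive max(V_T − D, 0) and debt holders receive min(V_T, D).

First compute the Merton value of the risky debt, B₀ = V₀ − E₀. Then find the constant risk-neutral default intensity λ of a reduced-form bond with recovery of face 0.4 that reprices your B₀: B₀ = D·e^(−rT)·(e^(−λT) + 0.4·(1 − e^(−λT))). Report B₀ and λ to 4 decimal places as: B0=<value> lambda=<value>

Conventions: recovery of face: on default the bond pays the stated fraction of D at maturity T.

Work the structural quantities from V₀ = 391.4491 against face 178.9376:
d₁ = [ln(V₀/D) + (r + σ²/2)T] / (σ√T)
   = [ln(391.4491/178.9376) + (0.0339 + 0.5·0.3993²)·9.1884] / (0.3993·√9.1884)
   = [0.782818 + 1.043988] / 1.210373 = 1.509292
d₂ = d₁ − σ√T = 1.509292 − 1.210373 = 0.298919
N(d₁) = 0.934388,  N(d₂) = 0.617499,  e^(−rT) = 0.732357
E₀ = V₀·N(d₁) − D·e^(−rT)·N(d₂)
   = 391.4491·0.934388 − 178.9376·0.732357·0.617499 = 284.844367
B₀ = V₀ − E₀ = 391.4491 − 284.844367 = 106.604733
e^(−λT) = (B₀·e^(rT)/D − 0.4)/(1 − 0.4) = (106.6047·1.365454/178.9376 − 0.4)/0.6 = 0.68914846
λ = −ln(0.68914846)/9.1884 = 0.040518

B0=106.6047 lambda=0.0405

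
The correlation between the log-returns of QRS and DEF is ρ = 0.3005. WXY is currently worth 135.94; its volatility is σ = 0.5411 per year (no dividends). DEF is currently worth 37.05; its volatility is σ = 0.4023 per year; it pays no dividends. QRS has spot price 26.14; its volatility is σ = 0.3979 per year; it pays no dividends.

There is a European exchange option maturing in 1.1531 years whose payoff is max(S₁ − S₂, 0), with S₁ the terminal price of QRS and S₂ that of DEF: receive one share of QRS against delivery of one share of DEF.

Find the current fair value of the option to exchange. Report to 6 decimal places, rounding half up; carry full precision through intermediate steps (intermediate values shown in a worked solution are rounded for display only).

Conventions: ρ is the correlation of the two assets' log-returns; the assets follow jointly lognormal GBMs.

σ_eff = √(σ₁² + σ₂² − 2ρσ₁σ₂) = √(0.3979² + 0.4023² − 2·0.3005·0.3979·0.4023) = 0.473249
d₁ = (ln(S₁/S₂) + (q₂ − q₁ + σ_eff²/2)T) / (σ_eff√T) = (ln(26.14/37.05) + (0.0 − 0.0 + 0.111982)·1.1531) / 0.508186 = -0.432272
d₂ = d₁ − σ_eff√T = -0.432272 − 0.508186 = -0.940459
N(d₁) = 0.332772,  N(d₂) = 0.173491
V = S₁·e^{−q₁T}·N(d₁) − S₂·e^{−q₂T}·N(d₂) = 8.698654 − 6.427848 = 2.270807
Key observation: pricing in DEF-units makes this a unit-strike call on the ratio S₁/S₂ — the risk-free rate cancels and cannot affect the value.

exchange price = 2.270807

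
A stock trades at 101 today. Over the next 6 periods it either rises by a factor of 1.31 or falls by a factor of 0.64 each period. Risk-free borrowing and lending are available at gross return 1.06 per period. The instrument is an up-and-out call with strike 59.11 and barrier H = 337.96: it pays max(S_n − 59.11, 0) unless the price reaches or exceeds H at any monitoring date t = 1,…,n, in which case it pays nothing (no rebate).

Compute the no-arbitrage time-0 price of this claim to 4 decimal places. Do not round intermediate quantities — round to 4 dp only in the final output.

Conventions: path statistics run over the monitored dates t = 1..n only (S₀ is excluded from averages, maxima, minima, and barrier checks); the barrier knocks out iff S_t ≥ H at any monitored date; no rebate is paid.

With p* = (R−d)/(u−d) = 0.6269, sum probability × payoff across the paths and divide by R^6.
Enumerate all 2^6 = 64 price paths (U = up ×1.31, D = down ×0.64); each path with k up-moves has probability p*^k·(1−p*)^(6−k).
DDDDDD: M=64.6400, payoff=0.0000, prob=0.002699
UDDDDD: M=132.3100, payoff=0.0000, prob=0.004534
DUDDDD: M=84.6784, payoff=0.0000, prob=0.004534
UUDDDD: M=173.3261, payoff=0.0000, prob=0.007617
DDUDDD: M=64.6400, payoff=0.0000, prob=0.004534
UDUDDD: M=132.3100, payoff=0.0000, prob=0.007617
DUUDDD: M=110.9287, payoff=0.0000, prob=0.007617
UUUDDD: M=227.0572, payoff=0.4117, prob=0.012797
DDDUDD: M=64.6400, payoff=0.0000, prob=0.004534
UDDUDD: M=132.3100, payoff=0.0000, prob=0.007617
DUDUDD: M=84.6784, payoff=0.0000, prob=0.007617
UUDUDD: M=173.3261, payoff=0.4117, prob=0.012797
DDUUDD: M=70.9944, payoff=0.0000, prob=0.007617
UDUUDD: M=145.3166, payoff=0.4117, prob=0.012797
DUUUDD: M=145.3166, payoff=0.4117, prob=0.012797
UUUUDD: M=297.4449, payoff=62.7234, prob=0.021500
DDDDUD: M=64.6400, payoff=0.0000, prob=0.004534
UDDDUD: M=132.3100, payoff=0.0000, prob=0.007617
DUDDUD: M=84.6784, payoff=0.0000, prob=0.007617
UUDDUD: M=173.3261, payoff=0.4117, prob=0.012797
DDUDUD: M=64.6400, payoff=0.0000, prob=0.007617
UDUDUD: M=132.3100, payoff=0.4117, prob=0.012797
DUUDUD: M=110.9287, payoff=0.4117, prob=0.012797
UUUDUD: M=227.0572, payoff=62.7234, prob=0.021500
DDDUUD: M=64.6400, payoff=0.0000, prob=0.007617
UDDUUD: M=132.3100, payoff=0.4117, prob=0.012797
DUDUUD: M=93.0026, payoff=0.4117, prob=0.012797
UUDUUD: M=190.3647, payoff=62.7234, prob=0.021500
DDUUUD: M=93.0026, payoff=0.4117, prob=0.012797
UDUUUD: M=190.3647, payoff=62.7234, prob=0.021500
DUUUUD: M=190.3647, payoff=62.7234, prob=0.021500
UUUUUD: M=389.6528, payoff=0.0000, prob=0.036119
DDDDDU: M=64.6400, payoff=0.0000, prob=0.004534
UDDDDU: M=132.3100, payoff=0.0000, prob=0.007617
DUDDDU: M=84.6784, payoff=0.0000, prob=0.007617
UUDDDU: M=173.3261, payoff=0.4117, prob=0.012797
DDUDDU: M=64.6400, payoff=0.0000, prob=0.007617
UDUDDU: M=132.3100, payoff=0.4117, prob=0.012797
DUUDDU: M=110.9287, payoff=0.4117, prob=0.012797
UUUDDU: M=227.0572, payoff=62.7234, prob=0.021500
DDDUDU: M=64.6400, payoff=0.0000, prob=0.007617
UDDUDU: M=132.3100, payoff=0.4117, prob=0.012797
DUDUDU: M=84.6784, payoff=0.4117, prob=0.012797
UUDUDU: M=173.3261, payoff=62.7234, prob=0.021500
DDUUDU: M=70.9944, payoff=0.4117, prob=0.012797
UDUUDU: M=145.3166, payoff=62.7234, prob=0.021500
DUUUDU: M=145.3166, payoff=62.7234, prob=0.021500
UUUUDU: M=297.4449, payoff=190.2678, prob=0.036119
DDDDUU: M=64.6400, payoff=0.0000, prob=0.007617
UDDDUU: M=132.3100, payoff=0.4117, prob=0.012797
DUDDUU: M=84.6784, payoff=0.4117, prob=0.012797
UUDDUU: M=173.3261, payoff=62.7234, prob=0.021500
DDUDUU: M=64.6400, payoff=0.4117, prob=0.012797
UDUDUU: M=132.3100, payoff=62.7234, prob=0.021500
DUUDUU: M=121.8334, payoff=62.7234, prob=0.021500
UUUDUU: M=249.3778, payoff=190.2678, prob=0.036119
DDDUUU: M=64.6400, payoff=0.4117, prob=0.012797
UDDUUU: M=132.3100, payoff=62.7234, prob=0.021500
DUDUUU: M=121.8334, payoff=62.7234, prob=0.021500
UUDUUU: M=249.3778, payoff=190.2678, prob=0.036119
DDUUUU: M=121.8334, payoff=62.7234, prob=0.021500
UDUUUU: M=249.3778, payoff=190.2678, prob=0.036119
DUUUUU: M=249.3778, payoff=190.2678, prob=0.036119
UUUUUU: M=510.4452, payoff=0.0000, prob=0.060680
Price = Σ prob·payoff / R^6 = 54.694777 / 1.418519 = 38.5577

price = 38.5577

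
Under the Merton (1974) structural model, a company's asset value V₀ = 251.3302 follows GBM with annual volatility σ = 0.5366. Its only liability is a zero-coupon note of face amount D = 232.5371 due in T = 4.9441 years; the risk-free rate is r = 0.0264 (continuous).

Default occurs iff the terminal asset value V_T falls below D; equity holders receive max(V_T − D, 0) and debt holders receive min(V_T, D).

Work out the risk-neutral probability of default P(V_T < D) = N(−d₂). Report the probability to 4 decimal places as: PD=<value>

PD=0.6635

Equity is a call on the firm's assets struck at D = 232.5371:
d₁ = [ln(V₀/D) + (r + σ²/2)T] / (σ√T)
   = [ln(251.3302/232.5371) + (0.0264 + 0.5·0.5366²)·4.9441] / (0.5366·√4.9441)
   = [0.077718 + 0.842325] / 1.193148 = 0.771106
d₂ = d₁ − σ√T = 0.771106 − 1.193148 = -0.422042
risk-neutral PD = N(−d₂) = N(0.422042) = 0.663503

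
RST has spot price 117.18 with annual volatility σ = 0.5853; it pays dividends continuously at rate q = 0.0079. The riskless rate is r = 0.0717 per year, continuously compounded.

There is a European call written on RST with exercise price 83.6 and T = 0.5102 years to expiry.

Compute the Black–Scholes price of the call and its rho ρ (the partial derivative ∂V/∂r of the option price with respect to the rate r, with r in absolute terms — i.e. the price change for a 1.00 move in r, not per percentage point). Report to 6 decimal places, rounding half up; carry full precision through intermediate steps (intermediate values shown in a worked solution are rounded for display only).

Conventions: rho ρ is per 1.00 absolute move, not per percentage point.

σ√T = 0.5853·√0.5102 = 0.418070
d₁ = (ln(S/K) + (r−q+σ²/2)T) / (σ√T) = (ln(117.18/83.6) + (0.0717−0.0079+0.5853²/2)·0.5102) / 0.418070 = (0.337668 + 0.119942) / 0.418070 = 1.094577
d₂ = d₁ − σ√T = 1.094577 − 0.418070 = 0.676507
e^{−rT} = 0.964080
e^{−qT} = 0.995978
N(d₁) = 0.863149,  N(d₂) = 0.750641
Call price V = S·e^{−qT}·N(d₁) − K·e^{−rT}·N(d₂) = 100.736957 − 60.499437 = 40.237520
ρ = K·T·e^{−rT}·N(d₂) = 30.866813

price = 40.237520
ρ = 30.866813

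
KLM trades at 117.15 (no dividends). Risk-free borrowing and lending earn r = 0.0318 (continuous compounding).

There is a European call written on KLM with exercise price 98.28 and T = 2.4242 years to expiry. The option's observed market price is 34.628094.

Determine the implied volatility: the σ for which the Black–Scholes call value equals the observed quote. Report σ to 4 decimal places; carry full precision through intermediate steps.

At σ = 0.2935 the Black–Scholes value reproduces the quote:
σ√T = 0.2935·√2.4242 = 0.456975
d₁ = (ln(S/K) + (r+σ²/2)T) / (σ√T) = (ln(117.15/98.28) + (0.0318+0.2935²/2)·2.4242) / 0.456975 = (0.175635 + 0.181503) / 0.456975 = 0.781525
d₂ = d₁ − σ√T = 0.781525 − 0.456975 = 0.324550
e^{−rT} = 0.925807
N(d₁) = 0.782753,  N(d₂) = 0.627239
V = S·N(d₁) − K·e^{−rT}·N(d₂) = 91.699520 − 57.071425 = 34.628094 (matching the quote); vega is positive throughout, so no other σ reproduces this price

sigma = 0.2935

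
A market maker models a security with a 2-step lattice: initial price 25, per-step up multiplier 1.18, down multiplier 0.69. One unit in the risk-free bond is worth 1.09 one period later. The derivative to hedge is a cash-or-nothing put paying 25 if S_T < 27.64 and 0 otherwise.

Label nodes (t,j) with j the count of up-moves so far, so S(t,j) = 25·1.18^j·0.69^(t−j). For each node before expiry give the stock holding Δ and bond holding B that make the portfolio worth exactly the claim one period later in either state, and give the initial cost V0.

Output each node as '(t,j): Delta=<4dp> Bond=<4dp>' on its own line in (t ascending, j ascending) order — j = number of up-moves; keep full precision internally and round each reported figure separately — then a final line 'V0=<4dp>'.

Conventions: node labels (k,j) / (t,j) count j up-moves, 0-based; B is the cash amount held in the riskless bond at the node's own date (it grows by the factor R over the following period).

(0,0): Delta=-1.5284 Bond=45.2302
(1,0): Delta=0.0000 Bond=22.9358
(1,1): Delta=-1.7295 Bond=55.2331
V0=7.0198

Risk-neutral probability p* = (R−d)/(u−d) = (1.09−0.69)/(1.18−0.69) = 0.8163.
At maturity the claim pays: V(2,0)=25.0000, V(2,1)=25.0000, V(2,2)=0.0000
  t=1,j=0: stock 17.2500 → up 20.3550 (V=25.0000), down 11.9025 (V=25.0000). Price 22.9358; hedge Δ=0.0000, bond B=22.9358.
  t=1,j=1: stock 29.5000 → up 34.8100 (V=0.0000), down 20.3550 (V=25.0000). Price 4.2127; hedge Δ=-1.7295, bond B=55.2331.
  t=0,j=0: stock 25.0000 → up 29.5000 (V=4.2127), down 17.2500 (V=22.9358). Price 7.0198; hedge Δ=-1.5284, bond B=45.2302.
Check: Δ(0,0)·S0 + B(0,0) = 7.0198 = V0.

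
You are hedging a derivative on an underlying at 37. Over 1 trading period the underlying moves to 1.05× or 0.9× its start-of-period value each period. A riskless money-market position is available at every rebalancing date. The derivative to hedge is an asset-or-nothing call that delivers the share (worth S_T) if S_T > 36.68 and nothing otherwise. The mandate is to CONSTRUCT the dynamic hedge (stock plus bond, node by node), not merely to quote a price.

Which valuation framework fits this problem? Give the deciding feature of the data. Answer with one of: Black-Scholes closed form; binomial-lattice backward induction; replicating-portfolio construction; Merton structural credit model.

framework: replicating-portfolio construction

Key observation: a price alone would not answer the question — the per-node share/bond construction on the spot-37, 1.05/0.9 tree is required, and only the replicating-portfolio method yields it.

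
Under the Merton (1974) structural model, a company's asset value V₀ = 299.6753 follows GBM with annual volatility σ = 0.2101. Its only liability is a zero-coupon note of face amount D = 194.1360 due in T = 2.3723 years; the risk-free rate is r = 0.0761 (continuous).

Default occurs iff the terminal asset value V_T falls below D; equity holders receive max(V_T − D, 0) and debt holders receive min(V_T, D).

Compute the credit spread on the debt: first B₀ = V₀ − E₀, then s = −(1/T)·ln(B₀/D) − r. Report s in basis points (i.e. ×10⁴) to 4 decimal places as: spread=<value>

spread=20.3745

With assets at 299.6753 and a single debt payment of 194.1360 at 2.3723 years:
d₁ = [ln(V₀/D) + (r + σ²/2)T] / (σ√T)
   = [ln(299.6753/194.1360) + (0.0761 + 0.5·0.2101²)·2.3723] / (0.2101·√2.3723)
   = [0.434141 + 0.232891] / 0.323602 = 2.061273
d₂ = d₁ − σ√T = 2.061273 − 0.323602 = 1.737672
N(d₁) = 0.980362,  N(d₂) = 0.958866,  e^(−rT) = 0.834826
E₀ = V₀·N(d₁) − D·e^(−rT)·N(d₂)
   = 299.6753·0.980362 − 194.1360·0.834826·0.958866 = 138.386997
B₀ = V₀ − E₀ = 299.6753 − 138.386997 = 161.288303
spread = −(1/T)·ln(B₀/D) − r = −(1/2.3723)·ln(161.288303/194.1360) − 0.0761 = 0.00203745
in basis points: 0.00203745 × 10⁴ = 20.3745 bp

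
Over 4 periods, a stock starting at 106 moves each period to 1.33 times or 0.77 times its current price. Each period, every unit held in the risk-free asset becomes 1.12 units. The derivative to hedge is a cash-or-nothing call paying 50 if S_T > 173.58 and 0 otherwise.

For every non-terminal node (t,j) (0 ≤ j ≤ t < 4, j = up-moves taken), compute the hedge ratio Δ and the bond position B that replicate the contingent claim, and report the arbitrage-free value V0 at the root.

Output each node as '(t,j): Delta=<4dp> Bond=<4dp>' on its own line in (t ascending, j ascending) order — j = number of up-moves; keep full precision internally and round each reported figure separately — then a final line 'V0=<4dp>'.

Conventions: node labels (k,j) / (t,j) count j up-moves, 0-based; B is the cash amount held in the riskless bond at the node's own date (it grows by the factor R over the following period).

Arbitrage-free pricing uses the up-move probability p* = (R−d)/(u−d) = 0.6250, discounting each step at R = 1.12.
Expiry values: V(4,0)=0.0000, V(4,1)=0.0000, V(4,2)=0.0000, V(4,3)=50.0000, V(4,4)=50.0000
Node (3,0) S=48.3925: V=(p*·0.0000+(1−p*)·0.0000)/1.12=0.0000; Δ=(0.0000−0.0000)/(64.3620−37.2622)=0.0000; B=V−Δ·S=0.0000
Node (3,1) S=83.5870: V=(p*·0.0000+(1−p*)·0.0000)/1.12=0.0000; Δ=(0.0000−0.0000)/(111.1708−64.3620)=0.0000; B=V−Δ·S=0.0000
Node (3,2) S=144.3776: V=(p*·50.0000+(1−p*)·0.0000)/1.12=27.9018; Δ=(50.0000−0.0000)/(192.0222−111.1708)=0.6184; B=V−Δ·S=-61.3839
Node (3,3) S=249.3795: V=(p*·50.0000+(1−p*)·50.0000)/1.12=44.6429; Δ=(50.0000−50.0000)/(331.6748−192.0222)=0.0000; B=V−Δ·S=44.6429
Node (2,0) S=62.8474: V=(p*·0.0000+(1−p*)·0.0000)/1.12=0.0000; Δ=(0.0000−0.0000)/(83.5870−48.3925)=0.0000; B=V−Δ·S=0.0000
Node (2,1) S=108.5546: V=(p*·27.9018+(1−p*)·0.0000)/1.12=15.5702; Δ=(27.9018−0.0000)/(144.3776−83.5870)=0.4590; B=V−Δ·S=-34.2544
Node (2,2) S=187.5034: V=(p*·44.6429+(1−p*)·27.9018)/1.12=34.2544; Δ=(44.6429−27.9018)/(249.3795−144.3776)=0.1594; B=V−Δ·S=4.3597
Node (1,0) S=81.6200: V=(p*·15.5702+(1−p*)·0.0000)/1.12=8.6887; Δ=(15.5702−0.0000)/(108.5546−62.8474)=0.3407; B=V−Δ·S=-19.1152
Node (1,1) S=140.9800: V=(p*·34.2544+(1−p*)·15.5702)/1.12=24.3284; Δ=(34.2544−15.5702)/(187.5034−108.5546)=0.2367; B=V−Δ·S=-9.0363
Node (0,0) S=106.0000: V=(p*·24.3284+(1−p*)·8.6887)/1.12=16.4853; Δ=(24.3284−8.6887)/(140.9800−81.6200)=0.2635; B=V−Δ·S=-11.4427
Check: Δ(0,0)·S0 + B(0,0) = 16.4853 = V0.

(0,0): Delta=0.2635 Bond=-11.4427
(1,0): Delta=0.3407 Bond=-19.1152
(1,1): Delta=0.2367 Bond=-9.0363
(2,0): Delta=0.0000 Bond=0.0000
(2,1): Delta=0.4590 Bond=-34.2544
(2,2): Delta=0.1594 Bond=4.3597
(3,0): Delta=0.0000 Bond=0.0000
(3,1): Delta=0.0000 Bond=0.0000
(3,2): Delta=0.6184 Bond=-61.3839
(3,3): Delta=0.0000 Bond=44.6429
V0=16.4853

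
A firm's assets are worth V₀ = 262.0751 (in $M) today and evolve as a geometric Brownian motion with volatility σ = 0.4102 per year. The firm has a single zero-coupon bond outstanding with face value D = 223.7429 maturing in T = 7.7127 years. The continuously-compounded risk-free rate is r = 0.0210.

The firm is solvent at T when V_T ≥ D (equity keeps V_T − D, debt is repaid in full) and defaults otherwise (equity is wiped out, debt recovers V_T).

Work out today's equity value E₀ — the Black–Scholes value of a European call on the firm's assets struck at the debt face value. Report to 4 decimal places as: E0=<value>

E0=136.7811

Work the structural quantities from V₀ = 262.0751 against face 223.7429:
d₁ = [ln(V₀/D) + (r + σ²/2)T] / (σ√T)
   = [ln(262.0751/223.7429) + (0.0210 + 0.5·0.4102²)·7.7127] / (0.4102·√7.7127)
   = [0.158133 + 0.810852] / 1.139197 = 0.850586
d₂ = d₁ − σ√T = 0.850586 − 1.139197 = -0.288611
N(d₁) = 0.802500,  N(d₂) = 0.386440,  e^(−rT) = 0.850470
E₀ = V₀·N(d₁) − D·e^(−rT)·N(d₂)
   = 262.0751·0.802500 − 223.7429·0.850470·0.386440 = 136.781125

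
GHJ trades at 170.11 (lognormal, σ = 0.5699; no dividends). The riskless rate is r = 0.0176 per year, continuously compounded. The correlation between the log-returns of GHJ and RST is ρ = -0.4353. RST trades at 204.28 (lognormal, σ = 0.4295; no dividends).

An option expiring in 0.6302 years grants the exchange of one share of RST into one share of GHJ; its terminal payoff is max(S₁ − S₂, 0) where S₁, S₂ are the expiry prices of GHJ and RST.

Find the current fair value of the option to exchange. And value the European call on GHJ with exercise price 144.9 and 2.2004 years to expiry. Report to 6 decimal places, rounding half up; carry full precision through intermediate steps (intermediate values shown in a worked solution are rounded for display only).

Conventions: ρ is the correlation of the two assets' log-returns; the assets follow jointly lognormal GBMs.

σ_eff = √(σ₁² + σ₂² − 2ρσ₁σ₂) = √(0.5699² + 0.4295² − 2·-0.4353·0.5699·0.4295) = 0.849915
d₁ = (ln(S₁/S₂) + (q₂ − q₁ + σ_eff²/2)T) / (σ_eff√T) = (ln(170.11/204.28) + (0.0 − 0.0 + 0.361177)·0.6302) / 0.674706 = 0.066055
d₂ = d₁ − σ_eff√T = 0.066055 − 0.674706 = -0.608651
N(d₁) = 0.526333,  N(d₂) = 0.271378
V = S₁·e^{−q₁T}·N(d₁) − S₂·e^{−q₂T}·N(d₂) = 89.534502 − 55.437085 = 34.097417
[vanilla: GHJ call K=144.9]
σ√T = 0.5699·√2.2004 = 0.845375
d₁ = (ln(S/K) + (r+σ²/2)T) / (σ√T) = (ln(170.11/144.9) + (0.0176+0.5699²/2)·2.2004) / 0.845375 = (0.160401 + 0.396057) / 0.845375 = 0.658238
d₂ = d₁ − σ√T = 0.658238 − 0.845375 = -0.187137
e^{−rT} = 0.962013
N(d₁) = 0.744807,  N(d₂) = 0.425777
price = S·N(d₁) − K·e^{−rT}·N(d₂) = 126.699186 − 59.351430 = 67.347756

exchange price = 34.097417
price(GHJ call K=144.9) = 67.347756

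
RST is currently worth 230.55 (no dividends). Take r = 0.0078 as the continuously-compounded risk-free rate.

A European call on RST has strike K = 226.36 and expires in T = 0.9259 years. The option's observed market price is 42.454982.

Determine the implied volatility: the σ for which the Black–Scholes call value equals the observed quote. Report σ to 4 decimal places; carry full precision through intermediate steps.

At σ = 0.4554 the Black–Scholes value reproduces the quote:
σ√T = 0.4554·√0.9259 = 0.438203
d₁ = (ln(S/K) + (r+σ²/2)T) / (σ√T) = (ln(230.55/226.36) + (0.0078+0.4554²/2)·0.9259) / 0.438203 = (0.018341 + 0.103233) / 0.438203 = 0.277438
d₂ = d₁ − σ√T = 0.277438 − 0.438203 = -0.160765
e^{−rT} = 0.992804
N(d₁) = 0.609278,  N(d₂) = 0.436139
V = S·N(d₁) − K·e^{−rT}·N(d₂) = 140.469035 − 98.014053 = 42.454982 (the quoted price), and the Black–Scholes price is strictly increasing in σ, so σ is unique

sigma = 0.4554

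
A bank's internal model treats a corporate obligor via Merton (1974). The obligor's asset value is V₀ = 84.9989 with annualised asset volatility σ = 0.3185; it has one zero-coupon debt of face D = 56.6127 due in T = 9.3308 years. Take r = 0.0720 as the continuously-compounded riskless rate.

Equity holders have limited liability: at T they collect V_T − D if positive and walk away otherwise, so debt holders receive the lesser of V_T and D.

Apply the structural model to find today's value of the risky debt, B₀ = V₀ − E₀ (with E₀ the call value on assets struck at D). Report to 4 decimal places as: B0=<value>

With assets at 84.9989 and a single debt payment of 56.6127 at 9.3308 years:
d₁ = [ln(V₀/D) + (r + σ²/2)T] / (σ√T)
   = [ln(84.9989/56.6127) + (0.0720 + 0.5·0.3185²)·9.3308] / (0.3185·√9.3308)
   = [0.406405 + 1.145086] / 0.972902 = 1.594705
d₂ = d₁ − σ√T = 1.594705 − 0.972902 = 0.621804
N(d₁) = 0.944611,  N(d₂) = 0.732965,  e^(−rT) = 0.510779
E₀ = V₀·N(d₁) − D·e^(−rT)·N(d₂)
   = 84.9989·0.944611 − 56.6127·0.510779·0.732965 = 59.096048
B₀ = V₀ − E₀ = 84.9989 − 59.096048 = 25.902852

B0=25.9029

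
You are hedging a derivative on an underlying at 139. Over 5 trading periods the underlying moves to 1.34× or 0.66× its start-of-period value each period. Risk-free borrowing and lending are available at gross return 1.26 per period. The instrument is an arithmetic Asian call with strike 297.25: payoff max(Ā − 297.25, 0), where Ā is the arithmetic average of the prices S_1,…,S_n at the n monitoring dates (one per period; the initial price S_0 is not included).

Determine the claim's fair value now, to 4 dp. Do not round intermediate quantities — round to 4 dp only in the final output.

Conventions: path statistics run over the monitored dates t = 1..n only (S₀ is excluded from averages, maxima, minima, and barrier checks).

price = 11.3330

No-arbitrage gives p* = (R−d)/(u−d) = 0.8824: enumerate every path, weight its payoff by its p*-probability, and discount by R^5.
Enumerate all 2^5 = 32 price paths (U = up ×1.34, D = down ×0.66); each path with k up-moves has probability p*^k·(1−p*)^(5−k).
DDDDD: Ā=47.2065, payoff=0.0000, prob=0.000023
UDDDD: Ā=95.8436, payoff=0.0000, prob=0.000169
DUDDD: Ā=76.9396, payoff=0.0000, prob=0.000169
UUDDD: Ā=156.2106, payoff=0.0000, prob=0.001268
DDUDD: Ā=64.4629, payoff=0.0000, prob=0.000169
UDUDD: Ā=130.8793, payoff=0.0000, prob=0.001268
DUUDD: Ā=111.9753, payoff=0.0000, prob=0.001268
UUUDD: Ā=227.3437, payoff=0.0000, prob=0.009508
DDDUD: Ā=56.2283, payoff=0.0000, prob=0.000169
UDDUD: Ā=114.1606, payoff=0.0000, prob=0.001268
DUDUD: Ā=95.2566, payoff=0.0000, prob=0.001268
UUDUD: Ā=193.3997, payoff=0.0000, prob=0.009508
DDUUD: Ā=82.7799, payoff=0.0000, prob=0.001268
UDUUD: Ā=168.0683, payoff=0.0000, prob=0.009508
DUUUD: Ā=149.1643, payoff=0.0000, prob=0.009508
UUUUD: Ā=302.8488, payoff=5.5988, prob=0.071310
DDDDU: Ā=50.7935, payoff=0.0000, prob=0.000169
UDDDU: Ā=103.1262, payoff=0.0000, prob=0.001268
DUDDU: Ā=84.2222, payoff=0.0000, prob=0.001268
UUDDU: Ā=170.9966, payoff=0.0000, prob=0.009508
DDUDU: Ā=71.7456, payoff=0.0000, prob=0.001268
UDUDU: Ā=145.6653, payoff=0.0000, prob=0.009508
DUUDU: Ā=126.7613, payoff=0.0000, prob=0.009508
UUUDU: Ā=257.3638, payoff=0.0000, prob=0.071310
DDDUU: Ā=63.5110, payoff=0.0000, prob=0.001268
UDDUU: Ā=128.9466, payoff=0.0000, prob=0.009508
DUDUU: Ā=110.0426, payoff=0.0000, prob=0.009508
UUDUU: Ā=223.4198, payoff=0.0000, prob=0.071310
DDUUU: Ā=97.5659, payoff=0.0000, prob=0.009508
UDUUU: Ā=198.0884, payoff=0.0000, prob=0.071310
DUUUU: Ā=179.1844, payoff=0.0000, prob=0.071310
UUUUU: Ā=363.7987, payoff=66.5487, prob=0.534825
Price = Σ prob·payoff / R^5 = 35.991151 / 3.175797 = 11.3330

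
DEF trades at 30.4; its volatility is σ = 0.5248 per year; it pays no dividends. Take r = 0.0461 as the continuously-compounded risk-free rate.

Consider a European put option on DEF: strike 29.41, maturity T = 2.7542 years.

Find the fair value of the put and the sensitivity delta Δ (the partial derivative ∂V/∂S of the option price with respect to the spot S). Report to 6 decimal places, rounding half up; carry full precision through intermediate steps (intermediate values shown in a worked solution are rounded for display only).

σ√T = 0.5248·√2.7542 = 0.870947
d₁ = (ln(S/K) + (r+σ²/2)T) / (σ√T) = (ln(30.4/29.41) + (0.0461+0.5248²/2)·2.7542) / 0.870947 = (0.033108 + 0.506243) / 0.870947 = 0.619269
d₂ = d₁ − σ√T = 0.619269 − 0.870947 = -0.251677
e^{−rT} = 0.880761
N(−d₁) = 0.267869,  N(−d₂) = 0.599355
Put price V = K·e^{−rT}·N(−d₂) − S·N(−d₁) = 15.525201 − 8.143232 = 7.381968
Δ = −N(−d₁) = -0.267869

price = 7.381968
Δ = -0.267869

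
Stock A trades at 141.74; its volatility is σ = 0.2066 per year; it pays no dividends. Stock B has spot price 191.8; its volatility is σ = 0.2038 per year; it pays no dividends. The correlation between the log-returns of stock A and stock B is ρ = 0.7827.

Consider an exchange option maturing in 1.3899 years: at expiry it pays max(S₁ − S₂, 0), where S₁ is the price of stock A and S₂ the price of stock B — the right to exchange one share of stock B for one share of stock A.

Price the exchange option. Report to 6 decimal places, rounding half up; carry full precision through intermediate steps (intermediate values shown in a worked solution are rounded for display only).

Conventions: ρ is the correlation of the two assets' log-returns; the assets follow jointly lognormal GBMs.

exchange price = 0.292946

σ_eff = √(σ₁² + σ₂² − 2ρσ₁σ₂) = √(0.2066² + 0.2038² − 2·0.7827·0.2066·0.2038) = 0.135302
d₁ = (ln(S₁/S₂) + (q₂ − q₁ + σ_eff²/2)T) / (σ_eff√T) = (ln(141.74/191.8) + (0.0 − 0.0 + 0.009153)·1.3899) / 0.159513 = -1.816378
d₂ = d₁ − σ_eff√T = -1.816378 − 0.159513 = -1.975892
N(d₁) = 0.034656,  N(d₂) = 0.024084
V = S₁·e^{−q₁T}·N(d₁) − S₂·e^{−q₂T}·N(d₂) = 4.912165 − 4.619219 = 0.292946
Key observation: r never enters — measured in units of stock B, the claim is a call on S₁/S₂ struck at 1, so only the dividend yields and σ_eff matter.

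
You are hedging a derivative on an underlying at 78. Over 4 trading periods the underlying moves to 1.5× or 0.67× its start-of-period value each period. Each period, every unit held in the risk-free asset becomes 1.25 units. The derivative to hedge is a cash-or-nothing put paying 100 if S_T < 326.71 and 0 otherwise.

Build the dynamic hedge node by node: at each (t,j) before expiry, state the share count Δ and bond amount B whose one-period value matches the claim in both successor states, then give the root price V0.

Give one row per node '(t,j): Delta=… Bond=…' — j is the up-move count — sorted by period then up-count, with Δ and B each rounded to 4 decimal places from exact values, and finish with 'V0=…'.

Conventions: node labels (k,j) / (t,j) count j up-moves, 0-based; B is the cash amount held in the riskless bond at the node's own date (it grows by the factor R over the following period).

Since d<R<u, set p* = (R−d)/(u−d) = 0.6988; price each node as the discounted p*-expectation of its children.
Expiry values: V(4,0)=100.0000, V(4,1)=100.0000, V(4,2)=100.0000, V(4,3)=100.0000, V(4,4)=0.0000
Node (3,0) S=23.4595: V=(p*·100.0000+(1−p*)·100.0000)/1.25=80.0000; Δ=(100.0000−100.0000)/(35.1893−15.7179)=0.0000; B=V−Δ·S=80.0000
Node (3,1) S=52.5213: V=(p*·100.0000+(1−p*)·100.0000)/1.25=80.0000; Δ=(100.0000−100.0000)/(78.7820−35.1893)=0.0000; B=V−Δ·S=80.0000
Node (3,2) S=117.5850: V=(p*·100.0000+(1−p*)·100.0000)/1.25=80.0000; Δ=(100.0000−100.0000)/(176.3775−78.7820)=0.0000; B=V−Δ·S=80.0000
Node (3,3) S=263.2500: V=(p*·0.0000+(1−p*)·100.0000)/1.25=24.0964; Δ=(0.0000−100.0000)/(394.8750−176.3775)=-0.4577; B=V−Δ·S=144.5783
Node (2,0) S=35.0142: V=(p*·80.0000+(1−p*)·80.0000)/1.25=64.0000; Δ=(80.0000−80.0000)/(52.5213−23.4595)=0.0000; B=V−Δ·S=64.0000
Node (2,1) S=78.3900: V=(p*·80.0000+(1−p*)·80.0000)/1.25=64.0000; Δ=(80.0000−80.0000)/(117.5850−52.5213)=0.0000; B=V−Δ·S=64.0000
Node (2,2) S=175.5000: V=(p*·24.0964+(1−p*)·80.0000)/1.25=32.7479; Δ=(24.0964−80.0000)/(263.2500−117.5850)=-0.3838; B=V−Δ·S=100.1016
Node (1,0) S=52.2600: V=(p*·64.0000+(1−p*)·64.0000)/1.25=51.2000; Δ=(64.0000−64.0000)/(78.3900−35.0142)=0.0000; B=V−Δ·S=51.2000
Node (1,1) S=117.0000: V=(p*·32.7479+(1−p*)·64.0000)/1.25=33.7289; Δ=(32.7479−64.0000)/(175.5000−78.3900)=-0.3218; B=V−Δ·S=71.3821
Node (0,0) S=78.0000: V=(p*·33.7289+(1−p*)·51.2000)/1.25=31.1930; Δ=(33.7289−51.2000)/(117.0000−52.2600)=-0.2699; B=V−Δ·S=52.2425
Sanity check at the root: Δ(0,0)·S0 + B(0,0) reproduces V0 = 31.1930.

(0,0): Delta=-0.2699 Bond=52.2425
(1,0): Delta=0.0000 Bond=51.2000
(1,1): Delta=-0.3218 Bond=71.3821
(2,0): Delta=0.0000 Bond=64.0000
(2,1): Delta=0.0000 Bond=64.0000
(2,2): Delta=-0.3838 Bond=100.1016
(3,0): Delta=0.0000 Bond=80.0000
(3,1): Delta=0.0000 Bond=80.0000
(3,2): Delta=0.0000 Bond=80.0000
(3,3): Delta=-0.4577 Bond=144.5783
V0=31.1930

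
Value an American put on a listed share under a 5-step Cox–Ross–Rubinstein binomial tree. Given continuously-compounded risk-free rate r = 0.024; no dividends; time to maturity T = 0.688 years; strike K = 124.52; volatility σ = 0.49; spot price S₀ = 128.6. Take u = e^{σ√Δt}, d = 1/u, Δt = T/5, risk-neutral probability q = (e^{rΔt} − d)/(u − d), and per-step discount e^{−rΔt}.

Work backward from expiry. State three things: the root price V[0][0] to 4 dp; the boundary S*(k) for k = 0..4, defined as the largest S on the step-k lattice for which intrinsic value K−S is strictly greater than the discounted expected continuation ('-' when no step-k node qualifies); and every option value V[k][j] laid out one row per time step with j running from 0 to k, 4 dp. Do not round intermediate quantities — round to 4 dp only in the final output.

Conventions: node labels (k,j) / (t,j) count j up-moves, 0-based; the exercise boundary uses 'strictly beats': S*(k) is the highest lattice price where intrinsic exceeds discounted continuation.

price = 18.4509
boundary = - - - 74.5461 89.4054
tree:
18.4509
26.7169 9.0237
37.3606 14.5989 2.6407
49.9739 23.0410 4.9405 0.0000
62.3635 35.1146 9.2433 0.0000 0.0000
72.6940 49.9739 17.2934 0.0000 0.0000 0.0000

params: Δt=0.13760 u=1.19933 d=0.83380 q=0.46373 e^(-rΔt)=0.99670
t_5 payoffs: 72.6940 49.9739 17.2934 0.0000 0.0000 0.0000
t_4: node(4,0) S=62.1565 payoff=62.3635 vs cont=61.9530 → 62.3635 [stop]  node(4,1) S=89.4054 payoff=35.1146 vs cont=34.7041 → 35.1146 [stop]  node(4,2) S=128.6000 payoff=0.0000 vs cont=9.2433 → 9.2433 [wait]  node(4,3) S=184.9772 payoff=0.0000 vs cont=0.0000 → 0.0000 [wait]  node(4,4) S=266.0698 payoff=0.0000 vs cont=0.0000 → 0.0000 [wait]  ⇒ S*(4)=89.4054
t_3: node(3,0) S=74.5461 payoff=49.9739 vs cont=49.5633 → 49.9739 [stop]  node(3,1) S=107.2266 payoff=17.2934 vs cont=23.0410 → 23.0410 [wait]  node(3,2) S=154.2338 payoff=0.0000 vs cont=4.9405 → 4.9405 [wait]  node(3,3) S=221.8487 payoff=0.0000 vs cont=0.0000 → 0.0000 [wait]  ⇒ S*(3)=74.5461
t_2: node(2,0) S=89.4054 payoff=35.1146 vs cont=37.3606 → 37.3606 [wait]  node(2,1) S=128.6000 payoff=0.0000 vs cont=14.5989 → 14.5989 [wait]  node(2,2) S=184.9772 payoff=0.0000 vs cont=2.6407 → 2.6407 [wait]  ⇒ S*(2)=-
t_1: node(1,0) S=107.2266 payoff=17.2934 vs cont=26.7169 → 26.7169 [wait]  node(1,1) S=154.2338 payoff=0.0000 vs cont=9.0237 → 9.0237 [wait]  ⇒ S*(1)=-
t_0: node(0,0) S=128.6000 payoff=0.0000 vs cont=18.4509 → 18.4509 [wait]  ⇒ S*(0)=-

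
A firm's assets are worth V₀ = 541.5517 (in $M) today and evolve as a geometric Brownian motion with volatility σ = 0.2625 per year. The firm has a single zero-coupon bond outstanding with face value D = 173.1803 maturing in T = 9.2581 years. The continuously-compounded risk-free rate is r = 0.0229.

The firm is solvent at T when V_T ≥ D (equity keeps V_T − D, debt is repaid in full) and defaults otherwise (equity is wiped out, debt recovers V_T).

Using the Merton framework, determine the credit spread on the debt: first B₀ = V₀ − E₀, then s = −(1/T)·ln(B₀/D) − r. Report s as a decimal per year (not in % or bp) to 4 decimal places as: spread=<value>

spread=0.0030

Equity is a call on the firm's assets struck at D = 173.1803:
d₁ = [ln(V₀/D) + (r + σ²/2)T] / (σ√T)
   = [ln(541.5517/173.1803) + (0.0229 + 0.5·0.2625²)·9.2581] / (0.2625·√9.2581)
   = [1.140105 + 0.530981] / 0.798712 = 2.092226
d₂ = d₁ − σ√T = 2.092226 − 0.798712 = 1.293514
N(d₁) = 0.981791,  N(d₂) = 0.902083,  e^(−rT) = 0.808956
E₀ = V₀·N(d₁) − D·e^(−rT)·N(d₂)
   = 541.5517·0.981791 − 173.1803·0.808956·0.902083 = 405.312888
B₀ = V₀ − E₀ = 541.5517 − 405.312888 = 136.238812
spread = −(1/T)·ln(B₀/D) − r = −(1/9.2581)·ln(136.238812/173.1803) − 0.0229 = 0.00301503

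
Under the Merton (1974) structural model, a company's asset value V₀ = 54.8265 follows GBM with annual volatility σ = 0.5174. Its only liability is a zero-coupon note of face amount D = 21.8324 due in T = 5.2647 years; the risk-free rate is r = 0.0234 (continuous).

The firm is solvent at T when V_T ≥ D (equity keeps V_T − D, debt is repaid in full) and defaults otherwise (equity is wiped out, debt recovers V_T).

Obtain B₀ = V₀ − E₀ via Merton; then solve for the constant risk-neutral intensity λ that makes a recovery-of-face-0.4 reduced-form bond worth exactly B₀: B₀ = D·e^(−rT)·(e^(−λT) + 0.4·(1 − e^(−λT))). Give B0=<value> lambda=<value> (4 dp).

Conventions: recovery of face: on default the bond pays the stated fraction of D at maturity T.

B0=15.6807 lambda=0.0712

Work the structural quantities from V₀ = 54.8265 against face 21.8324:
d₁ = [ln(V₀/D) + (r + σ²/2)T] / (σ√T)
   = [ln(54.8265/21.8324) + (0.0234 + 0.5·0.5174²)·5.2647] / (0.5174·√5.2647)
   = [0.920779 + 0.827881] / 1.187171 = 1.472964
d₂ = d₁ − σ√T = 1.472964 − 1.187171 = 0.285793
N(d₁) = 0.929620,  N(d₂) = 0.612482,  e^(−rT) = 0.884092
E₀ = V₀·N(d₁) − D·e^(−rT)·N(d₂)
   = 54.8265·0.929620 − 21.8324·0.884092·0.612482 = 39.145758
B₀ = V₀ − E₀ = 54.8265 − 39.145758 = 15.680742
e^(−λT) = (B₀·e^(rT)/D − 0.4)/(1 − 0.4) = (15.6807·1.131104/21.8324 − 0.4)/0.6 = 0.68732248
λ = −ln(0.68732248)/5.2647 = 0.071220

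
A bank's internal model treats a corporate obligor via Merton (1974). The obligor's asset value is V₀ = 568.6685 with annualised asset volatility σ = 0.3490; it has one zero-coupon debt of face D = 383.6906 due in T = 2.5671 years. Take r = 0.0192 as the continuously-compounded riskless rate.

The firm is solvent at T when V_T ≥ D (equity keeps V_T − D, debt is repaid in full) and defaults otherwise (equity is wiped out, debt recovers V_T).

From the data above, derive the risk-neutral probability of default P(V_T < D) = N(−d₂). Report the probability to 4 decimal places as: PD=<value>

PD=0.3043

Equity is a call on the firm's assets struck at D = 383.6906:
d₁ = [ln(V₀/D) + (r + σ²/2)T] / (σ√T)
   = [ln(568.6685/383.6906) + (0.0192 + 0.5·0.3490²)·2.5671] / (0.3490·√2.5671)
   = [0.393461 + 0.205626] / 0.559174 = 1.071379
d₂ = d₁ − σ√T = 1.071379 − 0.559174 = 0.512205
risk-neutral PD = N(−d₂) = N(-0.512205) = 0.304254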